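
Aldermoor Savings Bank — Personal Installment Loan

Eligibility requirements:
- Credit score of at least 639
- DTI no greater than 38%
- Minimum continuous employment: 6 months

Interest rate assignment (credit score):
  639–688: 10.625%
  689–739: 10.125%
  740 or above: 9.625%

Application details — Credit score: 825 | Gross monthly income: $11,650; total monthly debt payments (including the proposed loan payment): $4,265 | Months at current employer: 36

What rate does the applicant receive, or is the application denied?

Credit score 825 ≥ 639 (meets minimum)
Debt-to-income = 4,265/11,650 = 36.6% — meets 38% limit
Employment 36 ≥ 6 months
All requirements met. Score 825 falls in the 740 or above tier → 9.625%.

Approved at 9.625%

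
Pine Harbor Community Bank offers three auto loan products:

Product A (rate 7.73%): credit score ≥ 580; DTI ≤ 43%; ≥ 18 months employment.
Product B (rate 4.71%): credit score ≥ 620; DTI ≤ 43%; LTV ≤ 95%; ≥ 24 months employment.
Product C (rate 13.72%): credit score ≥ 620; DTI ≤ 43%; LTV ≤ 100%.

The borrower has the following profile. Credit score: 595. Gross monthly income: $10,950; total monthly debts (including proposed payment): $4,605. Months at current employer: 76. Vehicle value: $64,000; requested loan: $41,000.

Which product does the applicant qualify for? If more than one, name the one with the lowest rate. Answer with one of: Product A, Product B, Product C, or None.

Product A

DTI = 4,605/10,950 = 42.1%.
LTV = 41,000/64,000 = 64.1%.
Product A: score 595 ≥ 580; DTI 42.1% ≤ 43%; employment 76 ≥ 18 mo → qualifies.
Product B: score 595 < 620; DTI 42.1% ≤ 43%; LTV 64.1% ≤ 95%; employment 76 ≥ 24 mo → does not qualify.
Product C: score 595 < 620; DTI 42.1% ≤ 43%; LTV 64.1% ≤ 100% → does not qualify.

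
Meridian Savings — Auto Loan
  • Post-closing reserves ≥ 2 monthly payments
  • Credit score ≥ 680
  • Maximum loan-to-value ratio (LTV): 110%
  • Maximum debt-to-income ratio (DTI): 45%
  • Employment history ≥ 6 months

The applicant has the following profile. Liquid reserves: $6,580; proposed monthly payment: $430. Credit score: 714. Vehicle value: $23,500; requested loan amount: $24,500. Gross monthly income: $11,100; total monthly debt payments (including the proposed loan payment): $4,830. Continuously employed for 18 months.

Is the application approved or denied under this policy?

Approved

Reserves: 6,580 ÷ 430 = 15.3 months (meets 2-month minimum)
Credit score 714 ≥ 680 (meets)
LTV: 24,500 ÷ 23,500 = 104.3%, within 110% cap
DTI = 4,830/11,100 = 43.5% ≤ 45%
Employment 18 ≥ 6 months
All criteria satisfied.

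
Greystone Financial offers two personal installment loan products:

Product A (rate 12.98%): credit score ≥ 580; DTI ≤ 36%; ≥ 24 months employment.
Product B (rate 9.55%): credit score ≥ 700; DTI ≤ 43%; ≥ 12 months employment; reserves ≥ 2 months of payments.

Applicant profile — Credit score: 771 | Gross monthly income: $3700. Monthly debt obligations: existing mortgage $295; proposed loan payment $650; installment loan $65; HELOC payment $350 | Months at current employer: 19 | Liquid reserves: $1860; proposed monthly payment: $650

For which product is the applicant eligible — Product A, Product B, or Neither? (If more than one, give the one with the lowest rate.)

Total debts = (295 + 650 + 65 + 350) = 1,360; DTI = 1,360/3,700 = 36.8%.
Reserves = 1,860/650 = 2.9 months.
Product A: score 771 ≥ 580; DTI 36.8% > 36%; employment 19 < 24 mo → does not qualify.
Product B: score 771 ≥ 700; DTI 36.8% ≤ 43%; employment 19 ≥ 12 mo; reserves 2.9 ≥ 2 mo → qualifies.

Product B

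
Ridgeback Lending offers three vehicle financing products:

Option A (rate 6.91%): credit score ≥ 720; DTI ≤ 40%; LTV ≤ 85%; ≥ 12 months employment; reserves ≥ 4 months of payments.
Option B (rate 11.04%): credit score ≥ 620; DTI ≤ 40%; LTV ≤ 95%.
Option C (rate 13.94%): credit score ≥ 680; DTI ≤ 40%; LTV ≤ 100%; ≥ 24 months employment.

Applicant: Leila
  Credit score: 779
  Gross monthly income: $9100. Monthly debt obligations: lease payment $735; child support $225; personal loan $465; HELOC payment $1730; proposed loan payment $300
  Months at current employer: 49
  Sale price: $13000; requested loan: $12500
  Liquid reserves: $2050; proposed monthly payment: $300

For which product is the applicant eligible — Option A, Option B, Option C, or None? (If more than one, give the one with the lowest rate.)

Total debts = (735 + 225 + 465 + 1,730 + 300) = 3,455; DTI = 3,455/9,100 = 38%.
LTV = 12,500/13,000 = 96.2%.
Reserves = 2,050/300 = 6.8 months.
Option A: score 779 ≥ 720; DTI 38% ≤ 40%; LTV 96.2% > 85%; employment 49 ≥ 12 mo; reserves 6.8 ≥ 4 mo → does not qualify.
Option B: score 779 ≥ 620; DTI 38% ≤ 40%; LTV 96.2% > 95% → does not qualify.
Option C: score 779 ≥ 680; DTI 38% ≤ 40%; LTV 96.2% ≤ 100%; employment 49 ≥ 24 mo → qualifies.

Option C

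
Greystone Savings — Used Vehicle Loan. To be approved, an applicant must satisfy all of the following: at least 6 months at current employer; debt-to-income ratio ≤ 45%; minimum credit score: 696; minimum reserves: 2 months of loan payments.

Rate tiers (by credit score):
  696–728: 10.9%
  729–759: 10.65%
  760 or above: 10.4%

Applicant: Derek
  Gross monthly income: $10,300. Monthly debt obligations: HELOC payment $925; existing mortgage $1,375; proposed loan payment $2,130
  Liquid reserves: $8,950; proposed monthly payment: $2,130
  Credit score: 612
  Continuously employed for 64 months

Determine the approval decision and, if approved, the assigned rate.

Denied

Credit score 612 < 696 (below minimum)
Liquid reserves cover 8,950/2,130 = 4.2 months — ≥ 2 required
Employment 64 ≥ 6 months
Total monthly debts = (925 + 1,375 + 2,130) = 4,430. DTI = 4,430/10,300 = 43% ≤ 45%
Not all requirements met → denied.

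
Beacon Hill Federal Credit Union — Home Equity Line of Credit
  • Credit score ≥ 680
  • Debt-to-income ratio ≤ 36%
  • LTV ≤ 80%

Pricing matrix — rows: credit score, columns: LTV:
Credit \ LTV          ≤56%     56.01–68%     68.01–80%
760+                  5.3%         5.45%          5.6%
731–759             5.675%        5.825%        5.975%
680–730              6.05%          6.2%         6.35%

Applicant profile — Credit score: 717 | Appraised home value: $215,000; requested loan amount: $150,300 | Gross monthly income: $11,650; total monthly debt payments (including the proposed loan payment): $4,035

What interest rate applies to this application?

Credit score 717 ≥ 680; DTI = 4,035/11,650 = 34.6% ≤ 36%
Loan-to-value = 150,300/215,000 = 69.9% — pass (80% max)
Score 717 is in the 680–730 band; LTV 69.9% is in the 68.01–80% band → 6.35%.

6.35%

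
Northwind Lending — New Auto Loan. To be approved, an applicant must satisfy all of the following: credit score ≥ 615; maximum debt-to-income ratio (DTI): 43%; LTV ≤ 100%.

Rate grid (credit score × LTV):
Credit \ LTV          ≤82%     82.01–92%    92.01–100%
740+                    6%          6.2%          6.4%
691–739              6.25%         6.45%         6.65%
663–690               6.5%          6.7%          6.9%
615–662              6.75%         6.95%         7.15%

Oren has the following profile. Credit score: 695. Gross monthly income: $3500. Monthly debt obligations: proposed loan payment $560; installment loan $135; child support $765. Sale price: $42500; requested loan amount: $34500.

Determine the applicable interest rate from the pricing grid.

6.25%

Credit score 695 ≥ 615; Total monthly debts = (560 + 135 + 765) = 1,460. Debt-to-income = 1,460/3,500 = 41.7% — meets 43% limit
Loan-to-value = 34,500/42,500 = 81.2% — pass (100% max)
Score 695 is in the 691–739 band; LTV 81.2% is in the ≤82% band → 6.25%.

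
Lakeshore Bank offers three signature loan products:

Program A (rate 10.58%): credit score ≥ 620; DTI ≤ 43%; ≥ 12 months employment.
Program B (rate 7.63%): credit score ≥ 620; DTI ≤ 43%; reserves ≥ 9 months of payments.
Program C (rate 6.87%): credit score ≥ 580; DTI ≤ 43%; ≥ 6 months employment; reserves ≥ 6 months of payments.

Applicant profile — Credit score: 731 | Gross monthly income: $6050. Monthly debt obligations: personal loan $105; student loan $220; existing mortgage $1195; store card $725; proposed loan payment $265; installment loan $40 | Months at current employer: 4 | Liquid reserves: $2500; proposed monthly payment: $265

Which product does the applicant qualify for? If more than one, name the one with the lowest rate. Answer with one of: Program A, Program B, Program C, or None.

Total debts = (105 + 220 + 1,195 + 725 + 265 + 40) = 2,550; DTI = 2,550/6,050 = 42.1%.
Reserves = 2,500/265 = 9.4 months.
Program A: score 731 ≥ 620; DTI 42.1% ≤ 43%; employment 4 < 12 mo → does not qualify.
Program B: score 731 ≥ 620; DTI 42.1% ≤ 43%; reserves 9.4 ≥ 9 mo → qualifies.
Program C: score 731 ≥ 580; DTI 42.1% ≤ 43%; employment 4 < 6 mo; reserves 9.4 ≥ 6 mo → does not qualify.

Program B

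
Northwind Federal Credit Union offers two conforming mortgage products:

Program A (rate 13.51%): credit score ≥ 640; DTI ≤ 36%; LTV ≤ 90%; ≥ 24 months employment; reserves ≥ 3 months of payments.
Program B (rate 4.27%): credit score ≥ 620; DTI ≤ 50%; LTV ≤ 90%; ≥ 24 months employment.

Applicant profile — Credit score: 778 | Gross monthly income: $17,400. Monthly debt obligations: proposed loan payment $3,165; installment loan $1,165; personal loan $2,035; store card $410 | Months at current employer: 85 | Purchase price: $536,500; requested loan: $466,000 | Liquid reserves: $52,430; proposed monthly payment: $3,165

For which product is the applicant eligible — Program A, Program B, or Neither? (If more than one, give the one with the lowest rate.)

Program B

Total debts = (3,165 + 1,165 + 2,035 + 410) = 6,775; DTI = 6,775/17,400 = 38.9%.
LTV = 466,000/536,500 = 86.9%.
Reserves = 52,430/3,165 = 16.6 months.
Program A: score 778 ≥ 640; DTI 38.9% > 36%; LTV 86.9% ≤ 90%; employment 85 ≥ 24 mo; reserves 16.6 ≥ 3 mo → does not qualify.
Program B: score 778 ≥ 620; DTI 38.9% ≤ 50%; LTV 86.9% ≤ 90%; employment 85 ≥ 24 mo → qualifies.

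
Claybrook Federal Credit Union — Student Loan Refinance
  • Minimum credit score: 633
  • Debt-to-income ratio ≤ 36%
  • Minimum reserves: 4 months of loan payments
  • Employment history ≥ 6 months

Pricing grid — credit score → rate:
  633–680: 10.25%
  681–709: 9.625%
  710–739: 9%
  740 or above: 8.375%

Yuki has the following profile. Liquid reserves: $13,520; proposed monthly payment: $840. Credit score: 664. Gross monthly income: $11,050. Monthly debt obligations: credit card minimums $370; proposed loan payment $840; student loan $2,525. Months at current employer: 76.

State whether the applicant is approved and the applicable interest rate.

Approved at 10.25%

Credit score 664 ≥ 633 (meets minimum)
Total monthly debts = (370 + 840 + 2,525) = 3,735. Debt-to-income = 3,735/11,050 = 33.8% — meets 36% limit
Employment 76 ≥ 6 months
Reserves: 13,520 ÷ 840 = 16.1 months (meets 4-month minimum)
All requirements met. Score 664 falls in the 633–680 tier → 10.25%.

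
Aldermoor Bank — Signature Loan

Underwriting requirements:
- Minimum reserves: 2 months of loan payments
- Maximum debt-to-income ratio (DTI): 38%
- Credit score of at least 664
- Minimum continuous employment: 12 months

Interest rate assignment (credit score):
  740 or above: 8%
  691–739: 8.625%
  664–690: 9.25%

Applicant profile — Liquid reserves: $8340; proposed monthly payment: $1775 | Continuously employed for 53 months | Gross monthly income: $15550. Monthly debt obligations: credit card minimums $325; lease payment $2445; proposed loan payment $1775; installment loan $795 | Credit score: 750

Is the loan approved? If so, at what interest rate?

Credit score 750 ≥ 664 (meets minimum)
Employment 53 ≥ 12 months
Reserves = 8,340/1,775 = 4.7 months ≥ 2
Total monthly debts = (325 + 2,445 + 1,775 + 795) = 5,340. DTI = 5,340/15,550 = 34.3% ≤ 38%
All requirements met. Score 750 falls in the 740 or above tier → 8%.

Approved at 8%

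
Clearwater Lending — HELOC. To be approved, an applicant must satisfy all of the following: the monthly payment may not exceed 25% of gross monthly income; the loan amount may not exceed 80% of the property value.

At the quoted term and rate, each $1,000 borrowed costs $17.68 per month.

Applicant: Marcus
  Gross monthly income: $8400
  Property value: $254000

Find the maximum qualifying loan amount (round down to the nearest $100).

$118,700

Payment cap: 25% × $8,400 = $2,100/month.
At $17.68 per $1,000, that supports 2,100/17.68 × 1,000 ≈ $118,778 → $118,700.
LTV cap: 80% × $254,000 = $203,200 → $203,200.
Binding constraint: payment-to-income.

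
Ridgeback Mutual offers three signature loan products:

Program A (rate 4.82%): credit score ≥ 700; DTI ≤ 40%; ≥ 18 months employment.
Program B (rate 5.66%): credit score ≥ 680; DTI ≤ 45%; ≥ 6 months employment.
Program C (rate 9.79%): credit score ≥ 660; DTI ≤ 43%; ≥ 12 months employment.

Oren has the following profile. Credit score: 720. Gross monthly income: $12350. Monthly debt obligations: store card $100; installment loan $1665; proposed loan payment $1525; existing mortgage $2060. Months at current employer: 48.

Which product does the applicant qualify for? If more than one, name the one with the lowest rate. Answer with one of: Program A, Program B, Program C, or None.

Program B

Total debts = (100 + 1,665 + 1,525 + 2,060) = 5,350; DTI = 5,350/12,350 = 43.3%.
Program A: score 720 ≥ 700; DTI 43.3% > 40%; employment 48 ≥ 18 mo → does not qualify.
Program B: score 720 ≥ 680; DTI 43.3% ≤ 45%; employment 48 ≥ 6 mo → qualifies.
Program C: score 720 ≥ 660; DTI 43.3% > 43%; employment 48 ≥ 12 mo → does not qualify.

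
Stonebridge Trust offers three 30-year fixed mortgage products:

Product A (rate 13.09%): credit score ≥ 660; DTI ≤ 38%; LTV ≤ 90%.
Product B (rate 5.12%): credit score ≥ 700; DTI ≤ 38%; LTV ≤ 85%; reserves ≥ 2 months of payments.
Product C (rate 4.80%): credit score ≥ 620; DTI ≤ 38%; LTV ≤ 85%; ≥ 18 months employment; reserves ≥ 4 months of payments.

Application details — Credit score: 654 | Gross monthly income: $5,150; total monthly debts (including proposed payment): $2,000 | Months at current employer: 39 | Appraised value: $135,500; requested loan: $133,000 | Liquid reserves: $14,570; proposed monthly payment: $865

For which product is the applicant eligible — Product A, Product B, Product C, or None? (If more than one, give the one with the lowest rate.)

DTI = 2,000/5,150 = 38.8%.
LTV = 133,000/135,500 = 98.2%.
Reserves = 14,570/865 = 16.8 months.
Product A: score 654 < 660; DTI 38.8% > 38%; LTV 98.2% > 90% → does not qualify.
Product B: score 654 < 700; DTI 38.8% > 38%; LTV 98.2% > 85%; reserves 16.8 ≥ 2 mo → does not qualify.
Product C: score 654 ≥ 620; DTI 38.8% > 38%; LTV 98.2% > 85%; employment 39 ≥ 18 mo; reserves 16.8 ≥ 4 mo → does not qualify.

None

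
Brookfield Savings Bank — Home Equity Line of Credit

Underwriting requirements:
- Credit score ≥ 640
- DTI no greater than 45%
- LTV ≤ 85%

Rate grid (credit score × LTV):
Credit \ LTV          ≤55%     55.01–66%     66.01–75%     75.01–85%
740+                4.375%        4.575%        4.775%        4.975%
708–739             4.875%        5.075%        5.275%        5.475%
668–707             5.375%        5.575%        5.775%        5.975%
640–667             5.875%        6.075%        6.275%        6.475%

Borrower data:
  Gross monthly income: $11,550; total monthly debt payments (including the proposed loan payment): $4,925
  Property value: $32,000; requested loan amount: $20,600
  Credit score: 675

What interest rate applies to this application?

Credit score 675 ≥ 640; Debt-to-income = 4,925/11,550 = 42.6% — meets 45% limit
Loan-to-value = 20,600/32,000 = 64.4% — pass (85% max)
Credit 675 → row 668–707; LTV 64.4% → column 55.01–66%. Grid cell → 5.575%.

5.575%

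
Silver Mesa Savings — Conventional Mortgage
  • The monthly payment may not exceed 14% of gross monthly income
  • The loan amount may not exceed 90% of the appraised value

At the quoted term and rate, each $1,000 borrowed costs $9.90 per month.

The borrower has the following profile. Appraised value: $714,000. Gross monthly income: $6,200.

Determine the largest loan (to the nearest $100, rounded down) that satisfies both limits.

Payment cap: 14% × $6,200 = $868/month.
At $9.90 per $1,000, that supports 868/9.90 × 1,000 ≈ $87,676 → $87,600.
LTV cap: 90% × $714,000 = $642,600 → $642,600.
Binding constraint: payment-to-income.

$87,600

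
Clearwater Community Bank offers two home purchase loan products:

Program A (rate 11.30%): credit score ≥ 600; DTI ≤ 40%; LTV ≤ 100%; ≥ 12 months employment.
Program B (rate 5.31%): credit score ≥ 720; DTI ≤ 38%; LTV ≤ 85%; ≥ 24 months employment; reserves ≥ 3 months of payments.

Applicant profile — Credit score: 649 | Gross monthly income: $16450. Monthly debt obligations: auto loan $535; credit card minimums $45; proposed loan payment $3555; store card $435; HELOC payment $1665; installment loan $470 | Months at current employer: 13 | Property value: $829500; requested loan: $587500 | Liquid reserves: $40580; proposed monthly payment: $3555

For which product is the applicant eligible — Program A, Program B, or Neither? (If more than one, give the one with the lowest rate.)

Total debts = (535 + 45 + 3,555 + 435 + 1,665 + 470) = 6,705; DTI = 6,705/16,450 = 40.8%.
LTV = 587,500/829,500 = 70.8%.
Reserves = 40,580/3,555 = 11.4 months.
Program A: score 649 ≥ 600; DTI 40.8% > 40%; LTV 70.8% ≤ 100%; employment 13 ≥ 12 mo → does not qualify.
Program B: score 649 < 720; DTI 40.8% > 38%; LTV 70.8% ≤ 85%; employment 13 < 24 mo; reserves 11.4 ≥ 3 mo → does not qualify.

Neither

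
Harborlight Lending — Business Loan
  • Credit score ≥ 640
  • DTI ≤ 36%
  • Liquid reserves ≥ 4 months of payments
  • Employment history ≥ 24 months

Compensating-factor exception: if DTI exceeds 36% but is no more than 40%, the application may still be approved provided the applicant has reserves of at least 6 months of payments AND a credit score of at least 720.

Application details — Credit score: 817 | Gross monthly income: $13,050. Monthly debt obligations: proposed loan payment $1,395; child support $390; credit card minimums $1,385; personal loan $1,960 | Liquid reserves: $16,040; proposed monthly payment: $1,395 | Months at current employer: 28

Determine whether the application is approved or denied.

Approved

Credit score 817 ≥ 640 (meets base)
Total debts = (1,395 + 390 + 1,385 + 1,960) = 5,130. DTI: 5,130 ÷ 13,050 = 39.3%, over the 36% base limit.
Reserves = 16,040/1,395 = 11.5 months ≥ 4
Employment 28 ≥ 24 months
39.3% falls in the override range (36%–40%), so the compensating-factor test applies.
Reserves 11.5 ≥ 6 months; credit score 817 ≥ 720.
Both override conditions satisfied; DTI exception granted.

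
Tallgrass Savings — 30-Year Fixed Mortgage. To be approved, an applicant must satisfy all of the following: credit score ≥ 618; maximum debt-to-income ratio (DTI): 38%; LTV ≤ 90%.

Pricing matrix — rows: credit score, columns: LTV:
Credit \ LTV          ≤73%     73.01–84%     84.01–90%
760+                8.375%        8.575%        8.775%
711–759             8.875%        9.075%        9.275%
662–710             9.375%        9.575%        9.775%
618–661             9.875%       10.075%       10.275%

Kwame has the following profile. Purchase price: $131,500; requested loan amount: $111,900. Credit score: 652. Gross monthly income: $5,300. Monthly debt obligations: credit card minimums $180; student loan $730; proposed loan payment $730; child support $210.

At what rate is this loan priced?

Credit score 652 ≥ 618; Total monthly debts = (180 + 730 + 730 + 210) = 1,850. DTI = 1,850/5,300 = 34.9% ≤ 38%
Loan-to-value = 111,900/131,500 = 85.1% — pass (90% max)
Score 652 is in the 618–661 band; LTV 85.1% is in the 84.01–90% band → 10.275%.

10.275%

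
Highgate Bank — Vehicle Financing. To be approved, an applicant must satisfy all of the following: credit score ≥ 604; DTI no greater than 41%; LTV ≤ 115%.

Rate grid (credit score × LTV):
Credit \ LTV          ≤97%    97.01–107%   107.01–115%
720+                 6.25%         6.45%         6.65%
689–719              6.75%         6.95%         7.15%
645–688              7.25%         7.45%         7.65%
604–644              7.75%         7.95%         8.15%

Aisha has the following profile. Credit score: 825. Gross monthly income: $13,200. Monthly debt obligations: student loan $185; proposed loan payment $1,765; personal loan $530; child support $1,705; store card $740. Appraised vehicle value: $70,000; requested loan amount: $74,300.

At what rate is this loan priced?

6.45%

Credit score 825 ≥ 604; Total monthly debts = (185 + 1,765 + 530 + 1,705 + 740) = 4,925. DTI = 4,925/13,200 = 37.3% ≤ 41%
LTV: 74,300 ÷ 70,000 = 106.1%, within 115% cap
Row: 825 falls in 720+. Column: 106.1% falls in 97.01–107%. Rate = 6.45%.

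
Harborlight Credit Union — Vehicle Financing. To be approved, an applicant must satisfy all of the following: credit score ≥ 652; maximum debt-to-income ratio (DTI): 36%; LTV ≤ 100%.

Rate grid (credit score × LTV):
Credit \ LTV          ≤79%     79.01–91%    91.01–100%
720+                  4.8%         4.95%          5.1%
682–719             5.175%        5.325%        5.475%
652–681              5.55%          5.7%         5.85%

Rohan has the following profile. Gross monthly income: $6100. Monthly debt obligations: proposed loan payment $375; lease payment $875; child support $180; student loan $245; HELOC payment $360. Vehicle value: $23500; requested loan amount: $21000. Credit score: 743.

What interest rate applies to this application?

4.95%

Credit score 743 ≥ 652; Total monthly debts = (375 + 875 + 180 + 245 + 360) = 2,035. Debt-to-income = 2,035/6,100 = 33.4% — meets 36% limit
Loan-to-value = 21,000/23,500 = 89.4% — pass (100% max)
Row: 743 falls in 720+. Column: 89.4% falls in 79.01–91%. Rate = 4.95%.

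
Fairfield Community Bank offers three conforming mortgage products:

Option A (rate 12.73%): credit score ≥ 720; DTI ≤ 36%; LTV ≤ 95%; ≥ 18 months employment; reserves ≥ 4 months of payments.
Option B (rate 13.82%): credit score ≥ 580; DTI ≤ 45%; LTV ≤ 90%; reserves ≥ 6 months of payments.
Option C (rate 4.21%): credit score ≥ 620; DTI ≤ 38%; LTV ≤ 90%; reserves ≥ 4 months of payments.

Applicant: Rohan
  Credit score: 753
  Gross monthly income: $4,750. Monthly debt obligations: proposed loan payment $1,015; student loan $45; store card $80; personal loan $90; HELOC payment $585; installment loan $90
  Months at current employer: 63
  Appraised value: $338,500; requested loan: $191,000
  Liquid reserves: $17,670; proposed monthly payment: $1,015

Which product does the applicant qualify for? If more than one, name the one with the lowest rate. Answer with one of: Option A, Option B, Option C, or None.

Total debts = (1,015 + 45 + 80 + 90 + 585 + 90) = 1,905; DTI = 1,905/4,750 = 40.1%.
LTV = 191,000/338,500 = 56.4%.
Reserves = 17,670/1,015 = 17.4 months.
Option A: score 753 ≥ 720; DTI 40.1% > 36%; LTV 56.4% ≤ 95%; employment 63 ≥ 18 mo; reserves 17.4 ≥ 4 mo → does not qualify.
Option B: score 753 ≥ 580; DTI 40.1% ≤ 45%; LTV 56.4% ≤ 90%; reserves 17.4 ≥ 6 mo → qualifies.
Option C: score 753 ≥ 620; DTI 40.1% > 38%; LTV 56.4% ≤ 90%; reserves 17.4 ≥ 4 mo → does not qualify.

Option B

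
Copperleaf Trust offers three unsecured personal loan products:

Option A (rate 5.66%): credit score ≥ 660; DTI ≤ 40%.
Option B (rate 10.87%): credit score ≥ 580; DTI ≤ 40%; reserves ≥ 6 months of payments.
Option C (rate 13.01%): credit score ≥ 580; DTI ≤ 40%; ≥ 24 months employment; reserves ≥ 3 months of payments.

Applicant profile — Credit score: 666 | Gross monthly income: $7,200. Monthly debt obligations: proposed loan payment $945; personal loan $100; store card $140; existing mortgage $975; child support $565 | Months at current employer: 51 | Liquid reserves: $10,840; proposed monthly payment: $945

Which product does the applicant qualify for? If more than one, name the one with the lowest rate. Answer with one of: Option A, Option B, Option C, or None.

Option A

Total debts = (945 + 100 + 140 + 975 + 565) = 2,725; DTI = 2,725/7,200 = 37.8%.
Reserves = 10,840/945 = 11.5 months.
Option A: score 666 ≥ 660; DTI 37.8% ≤ 40% → qualifies.
Option B: score 666 ≥ 580; DTI 37.8% ≤ 40%; reserves 11.5 ≥ 6 mo → qualifies.
Option C: score 666 ≥ 580; DTI 37.8% ≤ 40%; employment 51 ≥ 24 mo; reserves 11.5 ≥ 3 mo → qualifies.
Qualifying: Option A, Option B, Option C. Lowest rate is 5.66% → Option A.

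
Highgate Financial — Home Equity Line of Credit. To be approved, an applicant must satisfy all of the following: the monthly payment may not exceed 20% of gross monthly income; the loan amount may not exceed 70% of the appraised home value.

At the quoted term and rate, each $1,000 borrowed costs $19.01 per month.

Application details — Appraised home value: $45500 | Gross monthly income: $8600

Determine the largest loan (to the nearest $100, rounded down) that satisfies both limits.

$31,800

Payment cap: 20% × $8,600 = $1,720/month.
At $19.01 per $1,000, that supports 1,720/19.01 × 1,000 ≈ $90,478 → $90,400.
LTV cap: 70% × $45,500 = $31,850 → $31,800.
Binding constraint: loan-to-value.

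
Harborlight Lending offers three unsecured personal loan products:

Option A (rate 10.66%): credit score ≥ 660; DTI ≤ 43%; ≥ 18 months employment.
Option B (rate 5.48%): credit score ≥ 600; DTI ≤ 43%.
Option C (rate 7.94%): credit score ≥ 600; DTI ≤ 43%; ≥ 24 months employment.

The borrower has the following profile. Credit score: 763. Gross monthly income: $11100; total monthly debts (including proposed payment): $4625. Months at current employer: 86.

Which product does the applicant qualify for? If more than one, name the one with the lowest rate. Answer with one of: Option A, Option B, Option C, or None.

Option B

DTI = 4,625/11,100 = 41.7%.
Option A: score 763 ≥ 660; DTI 41.7% ≤ 43%; employment 86 ≥ 18 mo → qualifies.
Option B: score 763 ≥ 600; DTI 41.7% ≤ 43% → qualifies.
Option C: score 763 ≥ 600; DTI 41.7% ≤ 43%; employment 86 ≥ 24 mo → qualifies.
Qualifying: Option A, Option B, Option C. Lowest rate is 5.48% → Option B.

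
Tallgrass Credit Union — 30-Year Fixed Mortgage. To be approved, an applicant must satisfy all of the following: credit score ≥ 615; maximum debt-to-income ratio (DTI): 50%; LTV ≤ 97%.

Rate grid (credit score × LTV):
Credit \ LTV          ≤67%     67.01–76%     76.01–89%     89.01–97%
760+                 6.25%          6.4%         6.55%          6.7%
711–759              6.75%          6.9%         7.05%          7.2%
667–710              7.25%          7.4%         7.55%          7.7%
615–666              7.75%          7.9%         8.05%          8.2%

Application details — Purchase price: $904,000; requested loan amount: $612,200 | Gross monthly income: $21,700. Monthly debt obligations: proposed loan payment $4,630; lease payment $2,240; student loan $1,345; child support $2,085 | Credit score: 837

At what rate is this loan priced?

Credit score 837 ≥ 615; Total monthly debts = (4,630 + 2,240 + 1,345 + 2,085) = 10,300. Debt-to-income = 10,300/21,700 = 47.5% — meets 50% limit
LTV: 612,200 ÷ 904,000 = 67.7%, within 97% cap
Score 837 is in the 760+ band; LTV 67.7% is in the 67.01–76% band → 6.4%.

6.4%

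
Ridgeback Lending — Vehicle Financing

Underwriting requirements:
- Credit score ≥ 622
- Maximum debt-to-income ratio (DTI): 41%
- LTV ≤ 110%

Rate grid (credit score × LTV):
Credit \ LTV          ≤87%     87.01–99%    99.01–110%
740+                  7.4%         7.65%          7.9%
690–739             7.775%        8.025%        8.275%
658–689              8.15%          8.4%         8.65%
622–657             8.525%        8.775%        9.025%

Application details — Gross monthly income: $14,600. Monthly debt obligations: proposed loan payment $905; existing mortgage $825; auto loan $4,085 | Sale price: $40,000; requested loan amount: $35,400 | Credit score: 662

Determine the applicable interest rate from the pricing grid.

8.4%

Credit score 662 ≥ 622; Total monthly debts = (905 + 825 + 4,085) = 5,815. DTI = 5,815/14,600 = 39.8% ≤ 41%
LTV = 35,400/40,000 = 88.5% ≤ 110%
Credit 662 → row 658–689; LTV 88.5% → column 87.01–99%. Grid cell → 8.4%.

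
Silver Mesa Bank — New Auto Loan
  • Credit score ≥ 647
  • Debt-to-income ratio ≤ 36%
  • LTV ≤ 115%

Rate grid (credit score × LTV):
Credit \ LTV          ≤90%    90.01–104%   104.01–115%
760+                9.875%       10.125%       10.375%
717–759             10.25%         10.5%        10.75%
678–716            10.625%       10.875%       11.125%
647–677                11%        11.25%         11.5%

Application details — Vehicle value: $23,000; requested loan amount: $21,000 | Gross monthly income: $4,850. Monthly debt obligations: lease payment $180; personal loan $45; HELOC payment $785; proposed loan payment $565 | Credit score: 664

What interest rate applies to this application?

Credit score 664 ≥ 647; Total monthly debts = (180 + 45 + 785 + 565) = 1,575. Debt-to-income = 1,575/4,850 = 32.5% — meets 36% limit
LTV: 21,000 ÷ 23,000 = 91.3%, within 115% cap
Row: 664 falls in 647–677. Column: 91.3% falls in 90.01–104%. Rate = 11.25%.

11.25%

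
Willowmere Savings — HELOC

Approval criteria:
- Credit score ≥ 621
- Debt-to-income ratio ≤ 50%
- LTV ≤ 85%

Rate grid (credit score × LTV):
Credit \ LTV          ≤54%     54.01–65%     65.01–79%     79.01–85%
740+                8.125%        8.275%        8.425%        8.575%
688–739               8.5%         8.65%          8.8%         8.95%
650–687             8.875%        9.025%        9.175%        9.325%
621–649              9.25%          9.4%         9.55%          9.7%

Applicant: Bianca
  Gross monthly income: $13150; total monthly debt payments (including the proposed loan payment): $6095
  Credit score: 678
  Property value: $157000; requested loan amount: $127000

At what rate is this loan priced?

9.325%

Credit score 678 ≥ 621; Debt-to-income = 6,095/13,150 = 46.3% — meets 50% limit
LTV: 127,000 ÷ 157,000 = 80.9%, within 85% cap
Score 678 is in the 650–687 band; LTV 80.9% is in the 79.01–85% band → 9.325%.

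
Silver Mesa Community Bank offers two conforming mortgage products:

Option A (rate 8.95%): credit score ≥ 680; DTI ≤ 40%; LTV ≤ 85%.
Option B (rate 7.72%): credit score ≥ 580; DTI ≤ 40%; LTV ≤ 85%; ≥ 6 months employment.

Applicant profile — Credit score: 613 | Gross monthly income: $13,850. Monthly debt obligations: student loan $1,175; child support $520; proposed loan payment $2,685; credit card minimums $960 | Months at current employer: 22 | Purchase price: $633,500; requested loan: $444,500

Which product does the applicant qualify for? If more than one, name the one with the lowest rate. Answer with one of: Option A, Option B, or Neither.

Total debts = (1,175 + 520 + 2,685 + 960) = 5,340; DTI = 5,340/13,850 = 38.6%.
LTV = 444,500/633,500 = 70.2%.
Option A: score 613 < 680; DTI 38.6% ≤ 40%; LTV 70.2% ≤ 85% → does not qualify.
Option B: score 613 ≥ 580; DTI 38.6% ≤ 40%; LTV 70.2% ≤ 85%; employment 22 ≥ 6 mo → qualifies.

Option B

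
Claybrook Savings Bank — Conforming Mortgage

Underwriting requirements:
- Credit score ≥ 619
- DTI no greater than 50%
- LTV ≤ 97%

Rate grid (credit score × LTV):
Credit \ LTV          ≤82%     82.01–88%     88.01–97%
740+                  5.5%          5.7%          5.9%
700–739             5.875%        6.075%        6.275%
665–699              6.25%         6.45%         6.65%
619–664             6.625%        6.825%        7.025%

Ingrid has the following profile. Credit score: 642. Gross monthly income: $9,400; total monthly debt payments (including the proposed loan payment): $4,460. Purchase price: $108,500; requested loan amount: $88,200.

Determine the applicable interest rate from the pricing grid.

6.625%

Credit score 642 ≥ 619; DTI = 4,460/9,400 = 47.4% ≤ 50%
Loan-to-value = 88,200/108,500 = 81.3% — pass (97% max)
Credit 642 → row 619–664; LTV 81.3% → column ≤82%. Grid cell → 6.625%.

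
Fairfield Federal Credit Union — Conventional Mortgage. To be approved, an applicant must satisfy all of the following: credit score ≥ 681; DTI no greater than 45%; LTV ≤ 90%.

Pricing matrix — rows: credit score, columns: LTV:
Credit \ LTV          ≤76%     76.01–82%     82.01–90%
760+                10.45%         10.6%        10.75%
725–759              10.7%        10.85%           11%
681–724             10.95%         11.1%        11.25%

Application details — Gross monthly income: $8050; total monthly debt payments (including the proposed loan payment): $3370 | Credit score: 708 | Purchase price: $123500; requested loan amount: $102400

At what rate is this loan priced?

11.25%

Credit score 708 ≥ 681; DTI: 3,370 ÷ 8,050 = 41.9%, within the 45% cap
Loan-to-value = 102,400/123,500 = 82.9% — pass (90% max)
Row: 708 falls in 681–724. Column: 82.9% falls in 82.01–90%. Rate = 11.25%.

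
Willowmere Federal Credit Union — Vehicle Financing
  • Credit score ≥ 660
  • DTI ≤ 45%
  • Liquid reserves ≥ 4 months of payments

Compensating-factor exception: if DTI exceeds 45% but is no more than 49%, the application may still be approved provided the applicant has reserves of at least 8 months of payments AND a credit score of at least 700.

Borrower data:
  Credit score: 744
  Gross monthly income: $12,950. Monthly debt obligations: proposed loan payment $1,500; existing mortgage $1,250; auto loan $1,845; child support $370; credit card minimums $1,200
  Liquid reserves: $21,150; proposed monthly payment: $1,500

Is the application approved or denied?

Approved

Credit score 744 ≥ 660 (meets base)
Total debts = (1,500 + 1,250 + 1,845 + 370 + 1,200) = 6,165. DTI = 6,165/12,950 = 47.6% > 45% — standard DTI limit exceeded.
Reserves = 21,150/1,500 = 14.1 months ≥ 4
47.6% falls in the override range (45%–49%), so the compensating-factor test applies.
Override check — reserves: 14.1 mo (ok); score: 744 (ok).
Both override conditions satisfied; DTI exception granted.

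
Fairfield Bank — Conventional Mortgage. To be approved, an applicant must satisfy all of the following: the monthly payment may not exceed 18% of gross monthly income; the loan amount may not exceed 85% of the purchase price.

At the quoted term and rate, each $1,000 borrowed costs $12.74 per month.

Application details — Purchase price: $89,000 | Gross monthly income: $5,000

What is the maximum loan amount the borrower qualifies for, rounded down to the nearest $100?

$70,600

Payment cap: 18% × $5,000 = $900/month.
At $12.74 per $1,000, that supports 900/12.74 × 1,000 ≈ $70,643 → $70,600.
LTV cap: 85% × $89,000 = $75,650 → $75,600.
Binding constraint: payment-to-income.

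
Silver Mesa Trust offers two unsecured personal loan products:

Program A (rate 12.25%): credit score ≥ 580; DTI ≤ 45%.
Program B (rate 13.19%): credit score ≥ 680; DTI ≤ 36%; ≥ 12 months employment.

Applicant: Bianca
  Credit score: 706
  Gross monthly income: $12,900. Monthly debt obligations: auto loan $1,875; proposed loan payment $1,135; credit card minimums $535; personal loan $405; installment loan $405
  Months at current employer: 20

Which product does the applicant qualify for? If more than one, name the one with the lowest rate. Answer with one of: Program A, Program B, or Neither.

Program A

Total debts = (1,875 + 1,135 + 535 + 405 + 405) = 4,355; DTI = 4,355/12,900 = 33.8%.
Program A: score 706 ≥ 580; DTI 33.8% ≤ 45% → qualifies.
Program B: score 706 ≥ 680; DTI 33.8% ≤ 36%; employment 20 ≥ 12 mo → qualifies.
Qualifying: Program A, Program B. Lowest rate is 12.25% → Program A.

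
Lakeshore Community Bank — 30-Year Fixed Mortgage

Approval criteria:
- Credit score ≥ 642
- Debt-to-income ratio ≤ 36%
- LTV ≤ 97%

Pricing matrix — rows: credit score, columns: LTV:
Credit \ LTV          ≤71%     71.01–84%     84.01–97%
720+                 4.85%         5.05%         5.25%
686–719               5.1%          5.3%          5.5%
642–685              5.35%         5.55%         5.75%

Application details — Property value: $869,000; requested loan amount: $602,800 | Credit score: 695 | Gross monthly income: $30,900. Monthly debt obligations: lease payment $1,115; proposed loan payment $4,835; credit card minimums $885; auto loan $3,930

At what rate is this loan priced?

Credit score 695 ≥ 642; Total monthly debts = (1,115 + 4,835 + 885 + 3,930) = 10,765. Debt-to-income = 10,765/30,900 = 34.8% — meets 36% limit
LTV = 602,800/869,000 = 69.4% ≤ 97%
Score 695 is in the 686–719 band; LTV 69.4% is in the ≤71% band → 5.1%.

5.1%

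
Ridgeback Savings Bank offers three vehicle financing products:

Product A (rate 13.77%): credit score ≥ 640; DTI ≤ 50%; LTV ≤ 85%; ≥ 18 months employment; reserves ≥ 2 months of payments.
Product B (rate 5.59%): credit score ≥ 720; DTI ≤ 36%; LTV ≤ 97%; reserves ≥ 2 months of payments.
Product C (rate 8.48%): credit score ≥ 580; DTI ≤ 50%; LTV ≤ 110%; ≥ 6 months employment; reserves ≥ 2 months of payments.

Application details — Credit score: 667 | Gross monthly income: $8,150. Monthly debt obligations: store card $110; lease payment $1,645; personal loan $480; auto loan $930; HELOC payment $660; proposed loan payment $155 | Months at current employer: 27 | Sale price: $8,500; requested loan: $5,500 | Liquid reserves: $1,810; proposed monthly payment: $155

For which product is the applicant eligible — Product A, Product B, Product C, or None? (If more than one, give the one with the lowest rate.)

Product C

Total debts = (110 + 1,645 + 480 + 930 + 660 + 155) = 3,980; DTI = 3,980/8,150 = 48.8%.
LTV = 5,500/8,500 = 64.7%.
Reserves = 1,810/155 = 11.7 months.
Product A: score 667 ≥ 640; DTI 48.8% ≤ 50%; LTV 64.7% ≤ 85%; employment 27 ≥ 18 mo; reserves 11.7 ≥ 2 mo → qualifies.
Product B: score 667 < 720; DTI 48.8% > 36%; LTV 64.7% ≤ 97%; reserves 11.7 ≥ 2 mo → does not qualify.
Product C: score 667 ≥ 580; DTI 48.8% ≤ 50%; LTV 64.7% ≤ 110%; employment 27 ≥ 6 mo; reserves 11.7 ≥ 2 mo → qualifies.
Qualifying: Product A, Product C. Lowest rate is 8.48% → Product C.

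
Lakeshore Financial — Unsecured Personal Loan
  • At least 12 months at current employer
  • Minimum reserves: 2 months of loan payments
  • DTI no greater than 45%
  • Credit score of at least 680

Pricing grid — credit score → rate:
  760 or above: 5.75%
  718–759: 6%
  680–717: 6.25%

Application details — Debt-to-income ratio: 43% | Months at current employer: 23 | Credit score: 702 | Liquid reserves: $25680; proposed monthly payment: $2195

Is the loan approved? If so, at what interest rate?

Credit score 702 ≥ 680 (meets minimum)
Debt-to-income 43% vs 45% cap — pass
Liquid reserves cover 25,680/2,195 = 11.7 months — ≥ 2 required
Employment 23 ≥ 12 months
All requirements met. Score 702 falls in the 680–717 tier → 6.25%.

Approved at 6.25%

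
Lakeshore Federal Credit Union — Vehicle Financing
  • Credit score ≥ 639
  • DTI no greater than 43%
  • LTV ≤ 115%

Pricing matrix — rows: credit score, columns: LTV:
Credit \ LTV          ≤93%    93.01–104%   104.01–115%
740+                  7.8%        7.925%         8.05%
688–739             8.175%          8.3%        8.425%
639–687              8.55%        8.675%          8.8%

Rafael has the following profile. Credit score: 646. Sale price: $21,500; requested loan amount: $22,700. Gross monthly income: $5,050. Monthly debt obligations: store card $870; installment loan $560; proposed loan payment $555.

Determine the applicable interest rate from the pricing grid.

8.8%

Credit score 646 ≥ 639; Total monthly debts = (870 + 560 + 555) = 1,985. DTI = 1,985/5,050 = 39.3% ≤ 43%
LTV = 22,700/21,500 = 105.6% ≤ 115%
Score 646 is in the 639–687 band; LTV 105.6% is in the 104.01–115% band → 8.8%.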